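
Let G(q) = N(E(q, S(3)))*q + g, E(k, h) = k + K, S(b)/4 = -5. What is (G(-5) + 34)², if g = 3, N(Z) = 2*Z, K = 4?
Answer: 2209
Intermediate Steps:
S(b) = -20 (S(b) = 4*(-5) = -20)
E(k, h) = 4 + k (E(k, h) = k + 4 = 4 + k)
G(q) = 3 + q*(8 + 2*q) (G(q) = (2*(4 + q))*q + 3 = (8 + 2*q)*q + 3 = q*(8 + 2*q) + 3 = 3 + q*(8 + 2*q))
(G(-5) + 34)² = ((3 + 2*(-5)*(4 - 5)) + 34)² = ((3 + 2*(-5)*(-1)) + 34)² = ((3 + 10) + 34)² = (13 + 34)² = 47² = 2209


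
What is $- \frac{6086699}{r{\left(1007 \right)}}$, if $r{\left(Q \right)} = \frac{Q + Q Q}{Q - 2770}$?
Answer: $\frac{10730850337}{1015056} \approx 10572.0$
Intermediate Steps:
$r{\left(Q \right)} = \frac{Q + Q^{2}}{-2770 + Q}$
$- \frac{6086699}{r{\left(1007 \right)}} = - \frac{6086699}{1007 \frac{1}{-2770 + 1007} \left(1 + 1007\right)} = - \frac{6086699}{1007 \frac{1}{-1763} \cdot 1008} = - \frac{6086699}{1007 \left(- \frac{1}{1763}\right) 1008} = - \frac{6086699}{- \frac{1015056}{1763}} = \left(-6086699\right) \left(- \frac{1763}{1015056}\right) = \frac{10730850337}{1015056}$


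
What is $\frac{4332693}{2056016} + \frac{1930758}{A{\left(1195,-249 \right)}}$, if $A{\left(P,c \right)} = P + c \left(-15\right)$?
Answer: $\frac{117383221077}{298122320} \approx 393.74$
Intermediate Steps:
$A{\left(P,c \right)} = P - 15 c$
$\frac{4332693}{2056016} + \frac{1930758}{A{\left(1195,-249 \right)}} = \frac{4332693}{2056016} + \frac{1930758}{1195 - -3735} = 4332693 \cdot \frac{1}{2056016} + \frac{1930758}{1195 + 3735} = \frac{4332693}{2056016} + \frac{1930758}{4930} = \frac{4332693}{2056016} + 1930758 \cdot \frac{1}{4930} = \frac{4332693}{2056016} + \frac{56787}{145} = \frac{117383221077}{298122320}$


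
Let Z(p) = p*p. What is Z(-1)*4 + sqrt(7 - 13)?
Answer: 4 + I*sqrt(6) ≈ 4.0 + 2.4495*I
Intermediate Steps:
Z(p) = p**2
Z(-1)*4 + sqrt(7 - 13) = (-1)**2*4 + sqrt(7 - 13) = 1*4 + sqrt(-6) = 4 + I*sqrt(6)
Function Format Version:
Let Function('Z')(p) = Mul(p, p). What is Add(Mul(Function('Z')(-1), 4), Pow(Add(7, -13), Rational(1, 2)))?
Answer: Add(4, Mul(I, Pow(6, Rational(1, 2)))) ≈ Add(4.0000, Mul(2.4495, I))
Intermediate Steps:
Function('Z')(p) = Pow(p, 2)
Add(Mul(Function('Z')(-1), 4), Pow(Add(7, -13), Rational(1, 2))) = Add(Mul(Pow(-1, 2), 4), Pow(Add(7, -13), Rational(1, 2))) = Add(Mul(1, 4), Pow(-6, Rational(1, 2))) = Add(4, Mul(I, Pow(6, Rational(1, 2))))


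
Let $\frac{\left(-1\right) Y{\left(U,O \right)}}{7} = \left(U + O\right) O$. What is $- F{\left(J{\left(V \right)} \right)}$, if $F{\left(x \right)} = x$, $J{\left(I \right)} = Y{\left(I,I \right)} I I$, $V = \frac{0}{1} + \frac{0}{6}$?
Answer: $0$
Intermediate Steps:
$Y{\left(U,O \right)} = - 7 O \left(O + U\right)$ ($Y{\left(U,O \right)} = - 7 \left(U + O\right) O = - 7 \left(O + U\right) O = - 7 O \left(O + U\right)$)
$V = 0$ ($V = 0 \cdot 1 + 0 \cdot \frac{1}{6} = 0 + 0 = 0$)
$J{\left(I \right)} = - 14 I^{4}$ ($J{\left(I \right)} = - 7 I \left(I + I\right) I I = - 7 I 2 I I I = - 14 I^{2} I I = - 14 I^{3} I = - 14 I^{4}$)
$- F{\left(J{\left(V \right)} \right)} = - \left(-14\right) 0^{4} = - \left(-14\right) 0 = \left(-1\right) 0 = 0$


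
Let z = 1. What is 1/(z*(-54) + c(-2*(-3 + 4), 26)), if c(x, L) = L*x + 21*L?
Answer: 1/440 ≈ 0.0022727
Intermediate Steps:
c(x, L) = 21*L + L*x
1/(z*(-54) + c(-2*(-3 + 4), 26)) = 1/(1*(-54) + 26*(21 - 2*(-3 + 4))) = 1/(-54 + 26*(21 - 2*1)) = 1/(-54 + 26*(21 - 2)) = 1/(-54 + 26*19) = 1/(-54 + 494) = 1/440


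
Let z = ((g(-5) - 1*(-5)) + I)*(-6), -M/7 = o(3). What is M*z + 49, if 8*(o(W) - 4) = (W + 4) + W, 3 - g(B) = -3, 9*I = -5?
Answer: 2352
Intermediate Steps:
I = -5/9 (I = (⅑)*(-5) = -5/9 ≈ -0.55556)
g(B) = 6 (g(B) = 3 - 1*(-3) = 3 + 3 = 6)
o(W) = 9/2 + W/4 (o(W) = 4 + ((W + 4) + W)/8 = 4 + ((4 + W) + W)/8 = 4 + (4 + 2*W)/8 = 4 + (½ + W/4) = 9/2 + W/4)
M = -147/4 (M = -7*(9/2 + (¼)*3) = -7*(9/2 + ¾) = -7*21/4 = -147/4 ≈ -36.750)
z = -188/3 (z = ((6 - 1*(-5)) - 5/9)*(-6) = ((6 + 5) - 5/9)*(-6) = (11 - 5/9)*(-6) = (94/9)*(-6) = -188/3 ≈ -62.667)
M*z + 49 = -147/4*(-188/3) + 49 = 2303 + 49 = 2352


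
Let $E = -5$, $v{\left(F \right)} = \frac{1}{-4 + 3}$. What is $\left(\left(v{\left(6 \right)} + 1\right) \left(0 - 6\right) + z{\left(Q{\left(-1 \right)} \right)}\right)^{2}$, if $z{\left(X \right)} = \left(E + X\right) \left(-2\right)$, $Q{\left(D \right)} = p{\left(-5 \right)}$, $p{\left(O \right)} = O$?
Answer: $400$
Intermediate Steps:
$v{\left(F \right)} = -1$ ($v{\left(F \right)} = \frac{1}{-1} = -1$)
$Q{\left(D \right)} = -5$
$z{\left(X \right)} = 10 - 2 X$ ($z{\left(X \right)} = \left(-5 + X\right) \left(-2\right) = 10 - 2 X$)
$\left(\left(v{\left(6 \right)} + 1\right) \left(0 - 6\right) + z{\left(Q{\left(-1 \right)} \right)}\right)^{2} = \left(\left(-1 + 1\right) \left(0 - 6\right) + \left(10 - -10\right)\right)^{2} = \left(0 \left(-6\right) + \left(10 + 10\right)\right)^{2} = \left(0 + 20\right)^{2} = 20^{2} = 400$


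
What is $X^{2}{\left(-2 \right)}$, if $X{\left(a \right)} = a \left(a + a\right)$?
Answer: $64$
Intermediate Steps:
$X{\left(a \right)} = 2 a^{2}$ ($X{\left(a \right)} = a 2 a = 2 a^{2}$)
$X^{2}{\left(-2 \right)} = \left(2 \left(-2\right)^{2}\right)^{2} = \left(2 \cdot 4\right)^{2} = 8^{2} = 64$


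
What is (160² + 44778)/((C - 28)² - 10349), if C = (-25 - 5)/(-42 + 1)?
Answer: -118305418/16146745 ≈ -7.3269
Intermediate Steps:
C = 30/41 (C = -30/(-41) = -30*(-1/41) = 30/41 ≈ 0.73171)
(160² + 44778)/((C - 28)² - 10349) = (160² + 44778)/((30/41 - 28)² - 10349) = (25600 + 44778)/((-1118/41)² - 10349) = 70378/(1249924/1681 - 10349) = 70378/(-16146745/1681) = 70378*(-1681/16146745) = -118305418/16146745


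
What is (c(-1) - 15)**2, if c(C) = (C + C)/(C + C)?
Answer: 196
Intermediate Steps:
c(C) = 1 (c(C) = (2*C)/((2*C)) = (2*C)*(1/(2*C)) = 1)
(c(-1) - 15)**2 = (1 - 15)**2 = (-14)**2 = 196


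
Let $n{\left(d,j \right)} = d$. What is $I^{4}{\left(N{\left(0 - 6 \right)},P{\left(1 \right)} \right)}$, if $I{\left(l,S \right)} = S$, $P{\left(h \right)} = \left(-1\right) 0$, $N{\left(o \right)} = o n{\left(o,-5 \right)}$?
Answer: $0$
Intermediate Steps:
$N{\left(o \right)} = o^{2}$ ($N{\left(o \right)} = o o = o^{2}$)
$P{\left(h \right)} = 0$
$I^{4}{\left(N{\left(0 - 6 \right)},P{\left(1 \right)} \right)} = 0^{4} = 0$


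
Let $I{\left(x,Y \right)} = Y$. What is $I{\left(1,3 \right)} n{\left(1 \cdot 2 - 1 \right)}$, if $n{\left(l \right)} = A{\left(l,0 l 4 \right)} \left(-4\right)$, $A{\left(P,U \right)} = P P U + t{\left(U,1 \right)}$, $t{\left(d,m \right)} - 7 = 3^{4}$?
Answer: $-1056$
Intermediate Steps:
$t{\left(d,m \right)} = 88$ ($t{\left(d,m \right)} = 7 + 3^{4} = 7 + 81 = 88$)
$A{\left(P,U \right)} = 88 + U P^{2}$ ($A{\left(P,U \right)} = P P U + 88 = P^{2} U + 88 = U P^{2} + 88 = 88 + U P^{2}$)
$n{\left(l \right)} = -352$ ($n{\left(l \right)} = \left(88 + 0 l 4 l^{2}\right) \left(-4\right) = \left(88 + 0 \cdot 4 l^{2}\right) \left(-4\right) = \left(88 + 0 l^{2}\right) \left(-4\right) = \left(88 + 0\right) \left(-4\right) = 88 \left(-4\right) = -352$)
$I{\left(1,3 \right)} n{\left(1 \cdot 2 - 1 \right)} = 3 \left(-352\right) = -1056$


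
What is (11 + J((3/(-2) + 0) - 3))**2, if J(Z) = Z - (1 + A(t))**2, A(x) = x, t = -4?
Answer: 25/4 ≈ 6.2500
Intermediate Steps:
J(Z) = -9 + Z (J(Z) = Z - (1 - 4)**2 = Z - 1*(-3)**2 = Z - 1*9 = Z - 9 = -9 + Z)
(11 + J((3/(-2) + 0) - 3))**2 = (11 + (-9 + ((3/(-2) + 0) - 3)))**2 = (11 + (-9 + ((3*(-1/2) + 0) - 3)))**2 = (11 + (-9 + ((-3/2 + 0) - 3)))**2 = (11 + (-9 + (-3/2 - 3)))**2 = (11 + (-9 - 9/2))**2 = (11 - 27/2)**2 = (-5/2)**2 = 25/4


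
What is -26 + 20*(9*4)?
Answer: 694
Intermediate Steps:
-26 + 20*(9*4) = -26 + 20*36 = -26 + 720 = 694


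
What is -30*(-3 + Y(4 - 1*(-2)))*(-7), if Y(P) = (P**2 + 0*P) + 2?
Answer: 7350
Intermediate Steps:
Y(P) = 2 + P**2 (Y(P) = (P**2 + 0) + 2 = P**2 + 2 = 2 + P**2)
-30*(-3 + Y(4 - 1*(-2)))*(-7) = -30*(-3 + (2 + (4 - 1*(-2))**2))*(-7) = -30*(-3 + (2 + (4 + 2)**2))*(-7) = -30*(-3 + (2 + 6**2))*(-7) = -30*(-3 + (2 + 36))*(-7) = -30*(-3 + 38)*(-7) = -30*35*(-7) = -1050*(-7) = 7350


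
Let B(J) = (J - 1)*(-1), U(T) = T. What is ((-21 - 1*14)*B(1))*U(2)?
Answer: 0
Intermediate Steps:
B(J) = 1 - J (B(J) = (-1 + J)*(-1) = 1 - J)
((-21 - 1*14)*B(1))*U(2) = ((-21 - 1*14)*(1 - 1*1))*2 = ((-21 - 14)*(1 - 1))*2 = -35*0*2 = 0*2 = 0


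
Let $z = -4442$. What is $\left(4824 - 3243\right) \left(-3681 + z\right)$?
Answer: $-12842463$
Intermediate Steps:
$\left(4824 - 3243\right) \left(-3681 + z\right) = \left(4824 - 3243\right) \left(-3681 - 4442\right) = 1581 \left(-8123\right) = -12842463$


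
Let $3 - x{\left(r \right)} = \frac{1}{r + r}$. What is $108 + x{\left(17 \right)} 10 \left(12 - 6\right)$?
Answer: $\frac{4866}{17} \approx 286.24$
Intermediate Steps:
$x{\left(r \right)} = 3 - \frac{1}{2 r}$ ($x{\left(r \right)} = 3 - \frac{1}{r + r} = 3 - \frac{1}{2 r}$)
$108 + x{\left(17 \right)} 10 \left(12 - 6\right) = 108 + \left(3 - \frac{1}{2 \cdot 17}\right) 10 \left(12 - 6\right) = 108 + \left(3 - \frac{1}{34}\right) 10 \cdot 6 = 108 + \left(3 - \frac{1}{34}\right) 60 = 108 + \frac{101}{34} \cdot 60 = 108 + \frac{3030}{17} = \frac{4866}{17}$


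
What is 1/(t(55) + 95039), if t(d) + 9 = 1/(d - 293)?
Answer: 238/22617139 ≈ 1.0523e-5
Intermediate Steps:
t(d) = -9 + 1/(-293 + d) (t(d) = -9 + 1/(d - 293) = -9 + 1/(-293 + d))
1/(t(55) + 95039) = 1/((2638 - 9*55)/(-293 + 55) + 95039) = 1/((2638 - 495)/(-238) + 95039) = 1/(-1/238*2143 + 95039) = 1/(-2143/238 + 95039) = 1/(22617139/238) = 238/22617139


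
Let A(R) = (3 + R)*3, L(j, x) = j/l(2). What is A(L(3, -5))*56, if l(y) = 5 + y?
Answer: 576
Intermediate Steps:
L(j, x) = j/7 (L(j, x) = j/(5 + 2) = j/7)
A(R) = 9 + 3*R
A(L(3, -5))*56 = (9 + 3*((1/7)*3))*56 = (9 + 3*(3/7))*56 = (9 + 9/7)*56 = (72/7)*56 = 576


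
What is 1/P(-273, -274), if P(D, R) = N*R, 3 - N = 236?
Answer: 1/63842 ≈ 1.5664e-5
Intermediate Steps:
N = -233 (N = 3 - 1*236 = 3 - 236 = -233)
P(D, R) = -233*R
1/P(-273, -274) = 1/(-233*(-274)) = 1/63842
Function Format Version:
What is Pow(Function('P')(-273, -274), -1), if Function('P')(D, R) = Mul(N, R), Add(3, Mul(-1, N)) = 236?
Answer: Rational(1, 63842) ≈ 1.5664e-5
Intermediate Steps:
N = -233 (N = Add(3, Mul(-1, 236)) = Add(3, -236) = -233)
Function('P')(D, R) = Mul(-233, R)
Pow(Function('P')(-273, -274), -1) = Pow(Mul(-233, -274), -1) = Pow(63842, -1) = Rational(1, 63842)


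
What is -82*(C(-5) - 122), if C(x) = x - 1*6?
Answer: 10906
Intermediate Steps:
C(x) = -6 + x (C(x) = x - 6 = -6 + x)
-82*(C(-5) - 122) = -82*((-6 - 5) - 122) = -82*(-11 - 122) = -82*(-133) = 10906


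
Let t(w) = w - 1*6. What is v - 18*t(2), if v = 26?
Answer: 98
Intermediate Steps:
t(w) = -6 + w (t(w) = w - 6 = -6 + w)
v - 18*t(2) = 26 - 18*(-6 + 2) = 26 - 18*(-4) = 26 + 72 = 98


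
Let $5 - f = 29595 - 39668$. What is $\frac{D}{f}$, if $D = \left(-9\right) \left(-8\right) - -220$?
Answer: $\frac{146}{5039} \approx 0.028974$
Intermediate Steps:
$f = 10078$ ($f = 5 - \left(29595 - 39668\right) = 5 - -10073 = 5 + 10073 = 10078$)
$D = 292$ ($D = 72 + 220 = 292$)
$\frac{D}{f} = \frac{292}{10078} = 292 \cdot \frac{1}{10078} = \frac{146}{5039}$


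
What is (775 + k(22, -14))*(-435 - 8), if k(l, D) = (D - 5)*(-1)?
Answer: -351742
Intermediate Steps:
k(l, D) = 5 - D (k(l, D) = (-5 + D)*(-1) = 5 - D)
(775 + k(22, -14))*(-435 - 8) = (775 + (5 - 1*(-14)))*(-435 - 8) = (775 + (5 + 14))*(-443) = (775 + 19)*(-443) = 794*(-443) = -351742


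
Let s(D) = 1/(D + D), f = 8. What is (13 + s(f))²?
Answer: 43681/256 ≈ 170.63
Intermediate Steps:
s(D) = 1/(2*D)
(13 + s(f))² = (13 + (½)/8)² = (13 + (½)*(⅛))² = (13 + 1/16)² = (209/16)² = 43681/256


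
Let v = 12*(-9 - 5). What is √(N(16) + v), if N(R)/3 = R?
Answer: 2*I*√30 ≈ 10.954*I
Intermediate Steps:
N(R) = 3*R
v = -168 (v = 12*(-14) = -168)
√(N(16) + v) = √(3*16 - 168) = √(48 - 168) = √(-120) = 2*I*√30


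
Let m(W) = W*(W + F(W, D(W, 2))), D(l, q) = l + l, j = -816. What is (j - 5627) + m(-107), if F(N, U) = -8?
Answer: 5862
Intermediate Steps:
D(l, q) = 2*l
m(W) = W*(-8 + W) (m(W) = W*(W - 8) = W*(-8 + W))
(j - 5627) + m(-107) = (-816 - 5627) - 107*(-8 - 107) = -6443 - 107*(-115) = -6443 + 12305 = 5862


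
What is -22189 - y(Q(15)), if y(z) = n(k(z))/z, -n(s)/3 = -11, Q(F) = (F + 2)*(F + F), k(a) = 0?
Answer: -3772141/170 ≈ -22189.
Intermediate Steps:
Q(F) = 2*F*(2 + F) (Q(F) = (2 + F)*(2*F) = 2*F*(2 + F))
n(s) = 33 (n(s) = -3*(-11) = 33)
y(z) = 33/z
-22189 - y(Q(15)) = -22189 - 33/(2*15*(2 + 15)) = -22189 - 33/(2*15*17) = -22189 - 33/510 = -22189 - 1*11/170 = -22189 - 11/170 = -3772141/170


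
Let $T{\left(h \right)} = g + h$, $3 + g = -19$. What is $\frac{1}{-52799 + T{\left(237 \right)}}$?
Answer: $- \frac{1}{52584} \approx -1.9017 \cdot 10^{-5}$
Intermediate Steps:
$g = -22$ ($g = -3 - 19 = -22$)
$T{\left(h \right)} = -22 + h$
$\frac{1}{-52799 + T{\left(237 \right)}} = \frac{1}{-52799 + \left(-22 + 237\right)} = \frac{1}{-52799 + 215} = \frac{1}{-52584} = - \frac{1}{52584}$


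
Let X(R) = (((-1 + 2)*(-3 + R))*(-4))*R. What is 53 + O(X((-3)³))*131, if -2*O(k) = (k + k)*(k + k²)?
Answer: 4454226158453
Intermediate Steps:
X(R) = R*(12 - 4*R) (X(R) = ((1*(-3 + R))*(-4))*R = ((-3 + R)*(-4))*R = (12 - 4*R)*R = R*(12 - 4*R))
O(k) = -k*(k + k²) (O(k) = -(k + k)*(k + k²)/2 = -2*k*(k + k²)/2 = -k*(k + k²))
53 + O(X((-3)³))*131 = 53 + ((4*(-3)³*(3 - 1*(-3)³))²*(-1 - 4*(-3)³*(3 - 1*(-3)³)))*131 = 53 + ((4*(-27)*(3 - 1*(-27)))²*(-1 - 4*(-27)*(3 - 1*(-27))))*131 = 53 + ((4*(-27)*(3 + 27))²*(-1 - 4*(-27)*(3 + 27)))*131 = 53 + ((4*(-27)*30)²*(-1 - 4*(-27)*30))*131 = 53 + ((-3240)²*(-1 - 1*(-3240)))*131 = 53 + (10497600*(-1 + 3240))*131 = 53 + (10497600*3239)*131 = 53 + 34001726400*131 = 53 + 4454226158400 = 4454226158453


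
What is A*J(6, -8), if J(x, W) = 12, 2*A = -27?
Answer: -162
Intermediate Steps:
A = -27/2 (A = (½)*(-27) = -27/2 ≈ -13.500)
A*J(6, -8) = -27/2*12 = -162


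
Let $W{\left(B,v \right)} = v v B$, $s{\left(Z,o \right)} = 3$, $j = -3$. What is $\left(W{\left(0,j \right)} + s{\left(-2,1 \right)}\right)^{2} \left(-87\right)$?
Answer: $-783$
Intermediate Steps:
$W{\left(B,v \right)} = B v^{2}$ ($W{\left(B,v \right)} = v^{2} B = B v^{2}$)
$\left(W{\left(0,j \right)} + s{\left(-2,1 \right)}\right)^{2} \left(-87\right) = \left(0 \left(-3\right)^{2} + 3\right)^{2} \left(-87\right) = \left(0 \cdot 9 + 3\right)^{2} \left(-87\right) = \left(0 + 3\right)^{2} \left(-87\right) = 3^{2} \left(-87\right) = 9 \left(-87\right) = -783$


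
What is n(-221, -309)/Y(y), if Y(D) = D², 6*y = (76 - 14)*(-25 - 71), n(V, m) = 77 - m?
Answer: 193/492032 ≈ 0.00039225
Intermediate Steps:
y = -992 (y = ((76 - 14)*(-25 - 71))/6 = (62*(-96))/6 = (⅙)*(-5952) = -992)
n(-221, -309)/Y(y) = (77 - 1*(-309))/((-992)²) = (77 + 309)/984064 = 386*(1/984064) = 193/492032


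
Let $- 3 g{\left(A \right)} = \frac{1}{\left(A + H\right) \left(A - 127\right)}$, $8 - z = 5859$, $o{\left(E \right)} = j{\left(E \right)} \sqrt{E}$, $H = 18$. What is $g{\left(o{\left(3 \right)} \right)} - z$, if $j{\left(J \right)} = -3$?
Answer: $\frac{9327067649}{1594098} + \frac{109 \sqrt{3}}{4782294} \approx 5851.0$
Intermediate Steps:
$o{\left(E \right)} = - 3 \sqrt{E}$
$z = -5851$ ($z = 8 - 5859 = -5851$)
$g{\left(A \right)} = - \frac{1}{3 \left(-127 + A\right) \left(18 + A\right)}$ ($g{\left(A \right)} = - \frac{1}{3 \left(A + 18\right) \left(A - 127\right)} = - \frac{1}{3 \left(18 + A\right) \left(-127 + A\right)} = - \frac{1}{3 \left(-127 + A\right) \left(18 + A\right)}$)
$g{\left(o{\left(3 \right)} \right)} - z = \frac{1}{6858 - 3 \left(- 3 \sqrt{3}\right)^{2} + 327 \left(- 3 \sqrt{3}\right)} - -5851 = \frac{1}{6858 - 81 - 981 \sqrt{3}} + 5851 = \frac{1}{6777 - 981 \sqrt{3}} + 5851 = 5851 + \frac{1}{6777 - 981 \sqrt{3}}$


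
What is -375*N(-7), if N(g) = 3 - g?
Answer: -3750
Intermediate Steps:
-375*N(-7) = -375*(3 - 1*(-7)) = -375*(3 + 7) = -375*10 = -3750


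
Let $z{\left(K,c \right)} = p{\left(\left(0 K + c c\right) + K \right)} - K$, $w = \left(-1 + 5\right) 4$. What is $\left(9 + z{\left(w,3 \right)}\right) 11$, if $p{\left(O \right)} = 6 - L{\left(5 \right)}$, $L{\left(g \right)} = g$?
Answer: $-66$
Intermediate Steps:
$p{\left(O \right)} = 1$ ($p{\left(O \right)} = 6 - 5 = 1$)
$w = 16$ ($w = 4 \cdot 4 = 16$)
$z{\left(K,c \right)} = 1 - K$
$\left(9 + z{\left(w,3 \right)}\right) 11 = \left(9 + \left(1 - 16\right)\right) 11 = \left(9 - 15\right) 11 = \left(-6\right) 11 = -66$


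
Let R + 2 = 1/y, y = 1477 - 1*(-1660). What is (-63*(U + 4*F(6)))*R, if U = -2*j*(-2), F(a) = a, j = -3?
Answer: 4742388/3137 ≈ 1511.8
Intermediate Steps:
U = -12 (U = -2*(-3)*(-2) = 6*(-2) = -12)
y = 3137 (y = 1477 + 1660 = 3137)
R = -6273/3137 (R = -2 + 1/3137 = -6273/3137 ≈ -1.9997)
(-63*(U + 4*F(6)))*R = -63*(-12 + 4*6)*(-6273/3137) = -63*(-12 + 24)*(-6273/3137) = -63*12*(-6273/3137) = -756*(-6273/3137) = 4742388/3137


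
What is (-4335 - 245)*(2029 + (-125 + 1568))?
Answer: -15901760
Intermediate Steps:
(-4335 - 245)*(2029 + (-125 + 1568)) = -4580*(2029 + 1443) = -4580*3472 = -15901760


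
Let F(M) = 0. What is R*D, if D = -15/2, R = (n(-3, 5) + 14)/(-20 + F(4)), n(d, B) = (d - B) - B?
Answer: 3/8 ≈ 0.37500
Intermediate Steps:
n(d, B) = d - 2*B
R = -1/20 (R = ((-3 - 2*5) + 14)/(-20 + 0) = ((-3 - 10) + 14)/(-20) = (-13 + 14)*(-1/20) = 1*(-1/20) = -1/20 ≈ -0.050000)
D = -15/2 (D = -15*½ = -15/2 ≈ -7.5000)
R*D = -1/20*(-15/2) = 3/8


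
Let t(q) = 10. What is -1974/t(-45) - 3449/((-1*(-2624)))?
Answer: -2607133/13120 ≈ -198.71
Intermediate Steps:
-1974/t(-45) - 3449/((-1*(-2624))) = -1974/10 - 3449/((-1*(-2624))) = -1974*1/10 - 3449/2624 = -987/5 - 3449*1/2624 = -987/5 - 3449/2624 = -2607133/13120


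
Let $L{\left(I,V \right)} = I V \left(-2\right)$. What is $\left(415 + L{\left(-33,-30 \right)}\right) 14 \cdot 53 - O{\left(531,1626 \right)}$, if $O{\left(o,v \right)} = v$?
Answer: $-1162856$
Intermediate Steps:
$L{\left(I,V \right)} = - 2 I V$
$\left(415 + L{\left(-33,-30 \right)}\right) 14 \cdot 53 - O{\left(531,1626 \right)} = \left(415 - \left(-66\right) \left(-30\right)\right) 14 \cdot 53 - 1626 = \left(415 - 1980\right) 742 - 1626 = \left(-1565\right) 742 - 1626 = -1161230 - 1626 = -1162856$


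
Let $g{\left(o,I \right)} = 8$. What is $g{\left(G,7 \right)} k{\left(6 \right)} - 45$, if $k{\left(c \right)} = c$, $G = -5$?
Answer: $3$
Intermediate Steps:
$g{\left(G,7 \right)} k{\left(6 \right)} - 45 = 8 \cdot 6 - 45 = 48 - 45 = 3$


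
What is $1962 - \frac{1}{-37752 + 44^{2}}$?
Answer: $\frac{70270993}{35816} \approx 1962.0$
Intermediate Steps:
$1962 - \frac{1}{-37752 + 44^{2}} = 1962 - \frac{1}{-37752 + 1936} = 1962 - \frac{1}{-35816} = 1962 - - \frac{1}{35816} = 1962 + \frac{1}{35816} = \frac{70270993}{35816}$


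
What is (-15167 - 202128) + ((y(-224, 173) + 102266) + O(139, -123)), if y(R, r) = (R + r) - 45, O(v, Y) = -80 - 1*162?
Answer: -115367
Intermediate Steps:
O(v, Y) = -242 (O(v, Y) = -80 - 162 = -242)
y(R, r) = -45 + R + r
(-15167 - 202128) + ((y(-224, 173) + 102266) + O(139, -123)) = (-15167 - 202128) + (((-45 - 224 + 173) + 102266) - 242) = -217295 + ((-96 + 102266) - 242) = -217295 + (102170 - 242) = -217295 + 101928 = -115367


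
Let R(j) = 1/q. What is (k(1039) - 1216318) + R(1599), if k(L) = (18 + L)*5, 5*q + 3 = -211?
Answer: -259161067/214 ≈ -1.2110e+6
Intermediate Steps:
q = -214/5 (q = -⅗ + (⅕)*(-211) = -⅗ - 211/5 = -214/5 ≈ -42.800)
k(L) = 90 + 5*L
R(j) = -5/214 (R(j) = 1/(-214/5) = -5/214)
(k(1039) - 1216318) + R(1599) = ((90 + 5*1039) - 1216318) - 5/214 = ((90 + 5195) - 1216318) - 5/214 = (5285 - 1216318) - 5/214 = -1211033 - 5/214 = -259161067/214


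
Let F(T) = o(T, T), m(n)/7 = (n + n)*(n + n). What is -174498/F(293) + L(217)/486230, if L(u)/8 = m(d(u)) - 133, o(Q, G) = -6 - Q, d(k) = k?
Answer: 43999838634/72691385 ≈ 605.30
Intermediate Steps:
m(n) = 28*n² (m(n) = 7*((n + n)*(n + n)) = 7*((2*n)*(2*n)) = 7*(4*n²) = 28*n²)
F(T) = -6 - T
L(u) = -1064 + 224*u² (L(u) = 8*(28*u² - 133) = 8*(-133 + 28*u²) = -1064 + 224*u²)
-174498/F(293) + L(217)/486230 = -174498/(-6 - 1*293) + (-1064 + 224*217²)/486230 = -174498/(-6 - 293) + (-1064 + 224*47089)*(1/486230) = -174498/(-299) + (-1064 + 10547936)*(1/486230) = -174498*(-1/299) + 10546872*(1/486230) = 174498/299 + 5273436/243115 = 43999838634/72691385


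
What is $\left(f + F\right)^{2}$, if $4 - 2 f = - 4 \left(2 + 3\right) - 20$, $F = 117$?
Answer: $19321$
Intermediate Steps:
$f = 22$ ($f = 2 - \frac{- 4 \left(2 + 3\right) - 20}{2} = 2 - \frac{\left(-4\right) 5 - 20}{2} = 2 - \frac{-20 - 20}{2} = 2 - -20 = 2 + 20 = 22$)
$\left(f + F\right)^{2} = \left(22 + 117\right)^{2} = 139^{2} = 19321$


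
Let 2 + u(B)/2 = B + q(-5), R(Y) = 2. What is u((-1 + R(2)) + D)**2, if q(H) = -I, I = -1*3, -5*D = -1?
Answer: 484/25 ≈ 19.360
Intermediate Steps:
D = 1/5 (D = -1/5*(-1) = 1/5 ≈ 0.20000)
I = -3
q(H) = 3 (q(H) = -1*(-3) = 3)
u(B) = 2 + 2*B (u(B) = -4 + 2*(B + 3) = -4 + 2*(3 + B) = -4 + (6 + 2*B) = 2 + 2*B)
u((-1 + R(2)) + D)**2 = (2 + 2*((-1 + 2) + 1/5))**2 = (2 + 2*(1 + 1/5))**2 = (2 + 2*(6/5))**2 = (2 + 12/5)**2 = (22/5)**2 = 484/25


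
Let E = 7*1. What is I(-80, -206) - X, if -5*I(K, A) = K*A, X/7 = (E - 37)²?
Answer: -9596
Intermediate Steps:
E = 7
X = 6300 (X = 7*(7 - 37)² = 7*(-30)² = 7*900 = 6300)
I(K, A) = -A*K/5 (I(K, A) = -K*A/5 = -A*K/5)
I(-80, -206) - X = -⅕*(-206)*(-80) - 1*6300 = -3296 - 6300 = -9596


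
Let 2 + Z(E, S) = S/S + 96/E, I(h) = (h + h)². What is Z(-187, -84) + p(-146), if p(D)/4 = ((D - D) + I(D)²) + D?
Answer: 5437922263117/187 ≈ 2.9080e+10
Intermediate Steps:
I(h) = 4*h² (I(h) = (2*h)² = 4*h²)
p(D) = 4*D + 64*D⁴ (p(D) = 4*(((D - D) + (4*D²)²) + D) = 4*((0 + 16*D⁴) + D) = 4*(16*D⁴ + D) = 4*(D + 16*D⁴) = 4*D + 64*D⁴)
Z(E, S) = -1 + 96/E (Z(E, S) = -2 + (S/S + 96/E) = -2 + (1 + 96/E) = -1 + 96/E)
Z(-187, -84) + p(-146) = (96 - 1*(-187))/(-187) + (4*(-146) + 64*(-146)⁴) = -(96 + 187)/187 + (-584 + 64*454371856) = -1/187*283 + (-584 + 29079798784) = -283/187 + 29079798200 = 5437922263117/187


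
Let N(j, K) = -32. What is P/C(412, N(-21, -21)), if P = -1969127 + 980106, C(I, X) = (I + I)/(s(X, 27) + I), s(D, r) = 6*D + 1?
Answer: -218573641/824 ≈ -2.6526e+5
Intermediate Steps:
s(D, r) = 1 + 6*D
C(I, X) = 2*I/(1 + I + 6*X) (C(I, X) = (I + I)/((1 + 6*X) + I) = (2*I)/(1 + I + 6*X) = 2*I/(1 + I + 6*X))
P = -989021
P/C(412, N(-21, -21)) = -989021/(2*412/(1 + 412 + 6*(-32))) = -989021/(2*412/(1 + 412 - 192)) = -989021/(2*412/221) = -989021/(2*412*(1/221)) = -989021/824/221 = -989021*221/824 = -218573641/824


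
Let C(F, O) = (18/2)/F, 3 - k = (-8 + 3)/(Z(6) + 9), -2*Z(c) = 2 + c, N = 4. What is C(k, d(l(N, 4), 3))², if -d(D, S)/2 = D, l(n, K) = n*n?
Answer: 81/16 ≈ 5.0625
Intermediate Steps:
l(n, K) = n²
d(D, S) = -2*D
Z(c) = -1 - c/2 (Z(c) = -(2 + c)/2 = -1 - c/2)
k = 4 (k = 3 - (-8 + 3)/((-1 - ½*6) + 9) = 3 - (-5)/((-1 - 3) + 9) = 3 - (-5)/(-4 + 9) = 3 - (-5)/5 = 3 - 1*(-1) = 3 + 1 = 4)
C(F, O) = 9/F (C(F, O) = (18*(½))/F = 9/F)
C(k, d(l(N, 4), 3))² = (9/4)² = 81/16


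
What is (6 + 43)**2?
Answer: 2401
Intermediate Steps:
(6 + 43)**2 = 49**2 = 2401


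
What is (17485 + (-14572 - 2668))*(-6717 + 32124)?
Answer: 6224715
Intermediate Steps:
(17485 + (-14572 - 2668))*(-6717 + 32124) = (17485 - 17240)*25407 = 245*25407 = 6224715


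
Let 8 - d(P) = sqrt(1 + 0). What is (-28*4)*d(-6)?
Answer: -784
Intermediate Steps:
d(P) = 7 (d(P) = 8 - sqrt(1 + 0) = 8 - sqrt(1) = 8 - 1*1 = 8 - 1 = 7)
(-28*4)*d(-6) = -28*4*7 = -112*7 = -784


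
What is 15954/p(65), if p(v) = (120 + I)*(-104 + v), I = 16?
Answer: -2659/884 ≈ -3.0079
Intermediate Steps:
p(v) = -14144 + 136*v (p(v) = (120 + 16)*(-104 + v) = 136*(-104 + v) = -14144 + 136*v)
15954/p(65) = 15954/(-14144 + 136*65) = 15954/(-14144 + 8840) = 15954/(-5304) = 15954*(-1/5304) = -2659/884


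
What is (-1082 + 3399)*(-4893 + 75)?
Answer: -11163306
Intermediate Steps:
(-1082 + 3399)*(-4893 + 75) = 2317*(-4818) = -11163306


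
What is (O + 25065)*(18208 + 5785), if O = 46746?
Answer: 1722961323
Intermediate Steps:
(O + 25065)*(18208 + 5785) = (46746 + 25065)*(18208 + 5785) = 71811*23993 = 1722961323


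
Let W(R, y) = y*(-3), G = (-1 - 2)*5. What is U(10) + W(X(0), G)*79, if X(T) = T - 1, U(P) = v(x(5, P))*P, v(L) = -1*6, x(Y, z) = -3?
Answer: 3495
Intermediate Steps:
v(L) = -6
U(P) = -6*P
X(T) = -1 + T
G = -15 (G = -3*5 = -15)
W(R, y) = -3*y
U(10) + W(X(0), G)*79 = -6*10 - 3*(-15)*79 = -60 + 45*79 = -60 + 3555 = 3495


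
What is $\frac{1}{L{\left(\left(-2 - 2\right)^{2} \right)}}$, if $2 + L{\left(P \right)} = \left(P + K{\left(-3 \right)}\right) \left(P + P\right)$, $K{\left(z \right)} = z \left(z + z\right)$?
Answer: $\frac{1}{1086} \approx 0.00092081$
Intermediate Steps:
$K{\left(z \right)} = 2 z^{2}$ ($K{\left(z \right)} = z 2 z = 2 z^{2}$)
$L{\left(P \right)} = -2 + 2 P \left(18 + P\right)$ ($L{\left(P \right)} = -2 + \left(P + 2 \left(-3\right)^{2}\right) \left(P + P\right) = -2 + \left(P + 2 \cdot 9\right) 2 P = -2 + \left(P + 18\right) 2 P = -2 + \left(18 + P\right) 2 P = -2 + 2 P \left(18 + P\right)$)
$\frac{1}{L{\left(\left(-2 - 2\right)^{2} \right)}} = \frac{1}{-2 + 2 \left(\left(-2 - 2\right)^{2}\right)^{2} + 36 \left(-2 - 2\right)^{2}} = \frac{1}{-2 + 2 \left(\left(-4\right)^{2}\right)^{2} + 36 \left(-4\right)^{2}} = \frac{1}{-2 + 2 \cdot 16^{2} + 36 \cdot 16} = \frac{1}{-2 + 2 \cdot 256 + 576} = \frac{1}{-2 + 512 + 576} = \frac{1}{1086}$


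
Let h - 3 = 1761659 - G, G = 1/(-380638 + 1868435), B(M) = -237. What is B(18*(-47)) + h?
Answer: 2620642830724/1487797 ≈ 1.7614e+6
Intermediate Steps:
G = 1/1487797 ≈ 6.7213e-7
h = 2620995438613/1487797 (h = 3 + (1761659 - 1*1/1487797) = 3 + (1761659 - 1/1487797) = 3 + 2620990975222/1487797 = 2620995438613/1487797 ≈ 1.7617e+6)
B(18*(-47)) + h = -237 + 2620995438613/1487797 = 2620642830724/1487797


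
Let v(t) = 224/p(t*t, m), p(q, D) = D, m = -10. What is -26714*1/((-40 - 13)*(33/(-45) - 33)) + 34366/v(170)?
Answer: -1163254115/750904 ≈ -1549.1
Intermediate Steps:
v(t) = -112/5 (v(t) = 224/(-10) = 224*(-⅒) = -112/5)
-26714*1/((-40 - 13)*(33/(-45) - 33)) + 34366/v(170) = -26714*1/((-40 - 13)*(33/(-45) - 33)) + 34366/(-112/5) = -26714*(-1/(53*(33*(-1/45) - 33))) + 34366*(-5/112) = -26714*(-1/(53*(-11/15 - 33))) - 85915/56 = -26714/((-506/15*(-53))) - 85915/56 = -26714/26818/15 - 85915/56 = -26714*15/26818 - 85915/56 = -200355/13409 - 85915/56 = -1163254115/750904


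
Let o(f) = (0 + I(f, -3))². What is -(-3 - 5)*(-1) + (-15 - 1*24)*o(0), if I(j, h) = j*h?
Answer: -8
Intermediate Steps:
I(j, h) = h*j
o(f) = 9*f² (o(f) = (0 - 3*f)² = (-3*f)² = 9*f²)
-(-3 - 5)*(-1) + (-15 - 1*24)*o(0) = -(-3 - 5)*(-1) + (-15 - 1*24)*(9*0²) = -(-8)*(-1) + (-15 - 24)*(9*0) = -1*8 - 39*0 = -8 + 0 = -8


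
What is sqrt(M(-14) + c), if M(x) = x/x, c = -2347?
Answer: I*sqrt(2346) ≈ 48.436*I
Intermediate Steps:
M(x) = 1
sqrt(M(-14) + c) = sqrt(1 - 2347) = sqrt(-2346) = I*sqrt(2346)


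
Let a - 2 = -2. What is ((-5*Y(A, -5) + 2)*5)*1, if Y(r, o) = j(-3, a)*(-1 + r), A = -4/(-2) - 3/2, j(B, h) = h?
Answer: 10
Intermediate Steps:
a = 0 (a = 2 - 2 = 0)
A = 1/2 (A = -4*(-1/2) - 3*1/2 = 2 - 3/2 = 1/2 ≈ 0.50000)
Y(r, o) = 0 (Y(r, o) = 0*(-1 + r) = 0)
((-5*Y(A, -5) + 2)*5)*1 = ((-5*0 + 2)*5)*1 = ((0 + 2)*5)*1 = (2*5)*1 = 10*1 = 10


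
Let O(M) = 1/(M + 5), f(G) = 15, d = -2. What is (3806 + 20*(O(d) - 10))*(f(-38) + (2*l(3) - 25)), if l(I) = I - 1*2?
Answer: -86704/3 ≈ -28901.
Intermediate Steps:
l(I) = -2 + I (l(I) = I - 2 = -2 + I)
O(M) = 1/(5 + M)
(3806 + 20*(O(d) - 10))*(f(-38) + (2*l(3) - 25)) = (3806 + 20*(1/(5 - 2) - 10))*(15 + (2*(-2 + 3) - 25)) = (3806 + 20*(1/3 - 10))*(15 + (2*1 - 25)) = (3806 + 20*(⅓ - 10))*(15 + (2 - 25)) = (3806 + 20*(-29/3))*(15 - 23) = (3806 - 580/3)*(-8) = (10838/3)*(-8) = -86704/3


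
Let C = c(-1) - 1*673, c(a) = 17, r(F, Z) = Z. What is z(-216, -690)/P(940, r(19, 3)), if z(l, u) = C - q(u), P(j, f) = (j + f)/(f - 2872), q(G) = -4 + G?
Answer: -109022/943 ≈ -115.61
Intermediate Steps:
P(j, f) = (f + j)/(-2872 + f)
C = -656 (C = 17 - 1*673 = 17 - 673 = -656)
z(l, u) = -652 - u (z(l, u) = -656 - (-4 + u) = -656 + (4 - u) = -652 - u)
z(-216, -690)/P(940, r(19, 3)) = (-652 - 1*(-690))/(((3 + 940)/(-2872 + 3))) = (-652 + 690)/((943/(-2869))) = 38/((-1/2869*943)) = 38/(-943/2869) = 38*(-2869/943) = -109022/943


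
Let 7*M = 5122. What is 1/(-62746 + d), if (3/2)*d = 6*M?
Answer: -7/418734 ≈ -1.6717e-5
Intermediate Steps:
M = 5122/7 (M = (1/7)*5122 = 5122/7 ≈ 731.71)
d = 20488/7 (d = 2*(6*(5122/7))/3 = (2/3)*(30732/7) = 20488/7 ≈ 2926.9)
1/(-62746 + d) = 1/(-62746 + 20488/7) = 1/(-418734/7) = -7/418734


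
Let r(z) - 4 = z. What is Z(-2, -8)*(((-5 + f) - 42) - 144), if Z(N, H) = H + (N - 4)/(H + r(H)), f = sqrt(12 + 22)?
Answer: 2865/2 - 15*sqrt(34)/2 ≈ 1388.8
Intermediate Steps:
r(z) = 4 + z
f = sqrt(34) ≈ 5.8309
Z(N, H) = H + (-4 + N)/(4 + 2*H) (Z(N, H) = H + (N - 4)/(H + (4 + H)) = H + (-4 + N)/(4 + 2*H))
Z(-2, -8)*(((-5 + f) - 42) - 144) = ((-4 - 2 + (-8)**2 - 8*(4 - 8))/(2*(2 - 8)))*(((-5 + sqrt(34)) - 42) - 144) = ((1/2)*(-4 - 2 + 64 - 8*(-4))/(-6))*((-47 + sqrt(34)) - 144) = ((1/2)*(-1/6)*(-4 - 2 + 64 + 32))*(-191 + sqrt(34)) = ((1/2)*(-1/6)*90)*(-191 + sqrt(34)) = -15*(-191 + sqrt(34))/2 = 2865/2 - 15*sqrt(34)/2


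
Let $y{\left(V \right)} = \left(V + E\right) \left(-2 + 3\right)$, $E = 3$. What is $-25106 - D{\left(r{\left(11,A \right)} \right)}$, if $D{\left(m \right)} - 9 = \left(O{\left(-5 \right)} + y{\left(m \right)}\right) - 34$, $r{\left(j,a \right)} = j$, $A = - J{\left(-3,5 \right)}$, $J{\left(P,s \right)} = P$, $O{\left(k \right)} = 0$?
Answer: $-25095$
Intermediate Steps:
$y{\left(V \right)} = 3 + V$ ($y{\left(V \right)} = \left(V + 3\right) \left(-2 + 3\right) = \left(3 + V\right) 1 = 3 + V$)
$A = 3$ ($A = \left(-1\right) \left(-3\right) = 3$)
$D{\left(m \right)} = -22 + m$ ($D{\left(m \right)} = 9 + \left(\left(0 + \left(3 + m\right)\right) - 34\right) = 9 + \left(\left(3 + m\right) - 34\right) = 9 + \left(-31 + m\right) = -22 + m$)
$-25106 - D{\left(r{\left(11,A \right)} \right)} = -25106 - \left(-22 + 11\right) = -25106 - -11 = -25106 + 11 = -25095$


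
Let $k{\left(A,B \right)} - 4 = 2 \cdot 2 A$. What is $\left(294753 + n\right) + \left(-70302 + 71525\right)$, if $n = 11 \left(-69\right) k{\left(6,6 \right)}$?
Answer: $274724$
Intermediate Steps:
$k{\left(A,B \right)} = 4 + 4 A$ ($k{\left(A,B \right)} = 4 + 2 \cdot 2 A = 4 + 4 A$)
$n = -21252$ ($n = 11 \left(-69\right) \left(4 + 4 \cdot 6\right) = - 759 \left(4 + 24\right) = \left(-759\right) 28 = -21252$)
$\left(294753 + n\right) + \left(-70302 + 71525\right) = \left(294753 - 21252\right) + \left(-70302 + 71525\right) = 273501 + 1223 = 274724$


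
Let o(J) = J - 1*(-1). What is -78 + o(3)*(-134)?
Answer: -614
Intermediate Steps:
o(J) = 1 + J (o(J) = J + 1 = 1 + J)
-78 + o(3)*(-134) = -78 + (1 + 3)*(-134) = -78 + 4*(-134) = -78 - 536 = -614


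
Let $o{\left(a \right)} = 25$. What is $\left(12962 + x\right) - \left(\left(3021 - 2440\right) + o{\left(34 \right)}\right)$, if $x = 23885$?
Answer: $36241$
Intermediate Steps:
$\left(12962 + x\right) - \left(\left(3021 - 2440\right) + o{\left(34 \right)}\right) = \left(12962 + 23885\right) - \left(\left(3021 - 2440\right) + 25\right) = 36847 - \left(581 + 25\right) = 36847 - 606 = 36241$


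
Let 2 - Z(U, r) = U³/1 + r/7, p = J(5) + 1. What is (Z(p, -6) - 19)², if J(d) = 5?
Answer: 2640625/49 ≈ 53890.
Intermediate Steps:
p = 6 (p = 5 + 1 = 6)
Z(U, r) = 2 - U³ - r/7 (Z(U, r) = 2 - (U³/1 + r/7) = 2 - (U³*1 + r*(⅐)) = 2 - (U³ + r/7) = 2 + (-U³ - r/7) = 2 - U³ - r/7)
(Z(p, -6) - 19)² = ((2 - 1*6³ - ⅐*(-6)) - 19)² = ((2 - 1*216 + 6/7) - 19)² = ((2 - 216 + 6/7) - 19)² = (-1492/7 - 19)² = (-1625/7)² = 2640625/49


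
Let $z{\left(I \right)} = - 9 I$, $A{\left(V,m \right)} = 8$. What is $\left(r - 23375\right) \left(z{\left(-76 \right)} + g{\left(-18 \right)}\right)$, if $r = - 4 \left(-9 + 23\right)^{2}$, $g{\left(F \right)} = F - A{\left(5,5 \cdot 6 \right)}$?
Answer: $-15896622$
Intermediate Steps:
$g{\left(F \right)} = -8 + F$ ($g{\left(F \right)} = F - 8 = -8 + F$)
$r = -784$ ($r = - 4 \cdot 14^{2} = \left(-4\right) 196 = -784$)
$\left(r - 23375\right) \left(z{\left(-76 \right)} + g{\left(-18 \right)}\right) = \left(-784 - 23375\right) \left(\left(-9\right) \left(-76\right) - 26\right) = - 24159 \left(684 - 26\right) = \left(-24159\right) 658 = -15896622$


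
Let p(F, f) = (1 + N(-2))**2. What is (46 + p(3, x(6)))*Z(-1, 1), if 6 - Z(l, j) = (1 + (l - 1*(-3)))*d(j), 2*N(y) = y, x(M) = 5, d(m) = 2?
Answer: 0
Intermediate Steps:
N(y) = y/2
Z(l, j) = -2 - 2*l (Z(l, j) = 6 - (1 + (l - 1*(-3)))*2 = 6 - (1 + (l + 3))*2 = 6 - (1 + (3 + l))*2 = 6 - (4 + l)*2 = 6 - (8 + 2*l) = 6 + (-8 - 2*l) = -2 - 2*l)
p(F, f) = 0 (p(F, f) = (1 + (1/2)*(-2))**2 = (1 - 1)**2 = 0**2 = 0)
(46 + p(3, x(6)))*Z(-1, 1) = (46 + 0)*(-2 - 2*(-1)) = 46*(-2 + 2) = 46*0 = 0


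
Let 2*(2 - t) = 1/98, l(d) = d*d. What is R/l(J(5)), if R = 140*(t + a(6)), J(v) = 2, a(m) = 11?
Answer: 12735/28 ≈ 454.82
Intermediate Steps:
l(d) = d²
t = 391/196 (t = 2 - ½/98 = 2 - ½*1/98 = 2 - 1/196 = 391/196 ≈ 1.9949)
R = 12735/7 (R = 140*(391/196 + 11) = 140*(2547/196) = 12735/7 ≈ 1819.3)
R/l(J(5)) = 12735/(7*(2²)) = (12735/7)/4 = (12735/7)*(¼) = 12735/28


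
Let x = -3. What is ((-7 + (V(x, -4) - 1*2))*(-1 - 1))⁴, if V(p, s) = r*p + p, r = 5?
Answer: 8503056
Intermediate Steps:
V(p, s) = 6*p (V(p, s) = 5*p + p = 6*p)
((-7 + (V(x, -4) - 1*2))*(-1 - 1))⁴ = ((-7 + (6*(-3) - 1*2))*(-1 - 1))⁴ = ((-7 + (-18 - 2))*(-2))⁴ = ((-7 - 20)*(-2))⁴ = (-27*(-2))⁴ = 54⁴ = 8503056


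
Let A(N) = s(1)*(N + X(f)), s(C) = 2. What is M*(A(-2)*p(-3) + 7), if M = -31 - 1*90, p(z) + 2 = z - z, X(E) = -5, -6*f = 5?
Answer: -4235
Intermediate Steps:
f = -⅚ (f = -⅙*5 = -⅚ ≈ -0.83333)
p(z) = -2 (p(z) = -2 + (z - z) = -2 + 0 = -2)
A(N) = -10 + 2*N (A(N) = 2*(N - 5) = 2*(-5 + N) = -10 + 2*N)
M = -121 (M = -31 - 90 = -121)
M*(A(-2)*p(-3) + 7) = -121*((-10 + 2*(-2))*(-2) + 7) = -121*((-10 - 4)*(-2) + 7) = -121*(-14*(-2) + 7) = -121*(28 + 7) = -121*35 = -4235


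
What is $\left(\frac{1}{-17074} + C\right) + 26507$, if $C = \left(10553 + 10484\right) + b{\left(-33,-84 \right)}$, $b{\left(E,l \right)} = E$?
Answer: $\frac{811202813}{17074} \approx 47511.0$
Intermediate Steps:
$C = 21004$ ($C = \left(10553 + 10484\right) - 33 = 21037 - 33 = 21004$)
$\left(\frac{1}{-17074} + C\right) + 26507 = \left(\frac{1}{-17074} + 21004\right) + 26507 = \left(- \frac{1}{17074} + 21004\right) + 26507 = \frac{358622295}{17074} + 26507 = \frac{811202813}{17074}$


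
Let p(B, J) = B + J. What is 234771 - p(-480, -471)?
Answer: 235722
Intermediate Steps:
234771 - p(-480, -471) = 234771 - (-480 - 471) = 234771 - 1*(-951) = 234771 + 951 = 235722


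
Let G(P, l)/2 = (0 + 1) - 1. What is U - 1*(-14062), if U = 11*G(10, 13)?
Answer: 14062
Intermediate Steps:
G(P, l) = 0 (G(P, l) = 2*((0 + 1) - 1) = 2*(1 - 1) = 2*0 = 0)
U = 0 (U = 11*0 = 0)
U - 1*(-14062) = 0 - 1*(-14062) = 0 + 14062 = 14062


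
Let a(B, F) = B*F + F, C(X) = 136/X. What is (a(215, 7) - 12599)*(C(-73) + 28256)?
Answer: -22867514024/73 ≈ -3.1325e+8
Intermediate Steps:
a(B, F) = F + B*F
(a(215, 7) - 12599)*(C(-73) + 28256) = (7*(1 + 215) - 12599)*(136/(-73) + 28256) = (7*216 - 12599)*(136*(-1/73) + 28256) = (1512 - 12599)*(-136/73 + 28256) = -11087*2062552/73 = -22867514024/73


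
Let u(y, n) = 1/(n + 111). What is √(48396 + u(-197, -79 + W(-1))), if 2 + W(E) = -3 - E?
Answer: √9485623/14 ≈ 219.99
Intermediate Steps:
W(E) = -5 - E (W(E) = -2 + (-3 - E) = -5 - E)
u(y, n) = 1/(111 + n)
√(48396 + u(-197, -79 + W(-1))) = √(48396 + 1/(111 + (-79 + (-5 - 1*(-1))))) = √(48396 + 1/(111 + (-79 + (-5 + 1)))) = √(48396 + 1/(111 + (-79 - 4))) = √(48396 + 1/(111 - 83)) = √(48396 + 1/28) = √(1355089/28) = √9485623/14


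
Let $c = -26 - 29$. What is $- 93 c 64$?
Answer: $327360$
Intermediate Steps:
$c = -55$
$- 93 c 64 = \left(-93\right) \left(-55\right) 64 = 5115 \cdot 64 = 327360$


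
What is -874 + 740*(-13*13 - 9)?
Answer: -132594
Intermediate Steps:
-874 + 740*(-13*13 - 9) = -874 + 740*(-169 - 9) = -874 + 740*(-178) = -874 - 131720 = -132594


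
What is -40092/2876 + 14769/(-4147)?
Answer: -52184292/2981693 ≈ -17.502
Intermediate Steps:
-40092/2876 + 14769/(-4147) = -40092*1/2876 + 14769*(-1/4147) = -10023/719 - 14769/4147 = -52184292/2981693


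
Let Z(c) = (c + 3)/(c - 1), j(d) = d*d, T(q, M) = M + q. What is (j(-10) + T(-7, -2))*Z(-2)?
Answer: -91/3 ≈ -30.333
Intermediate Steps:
j(d) = d**2
Z(c) = (3 + c)/(-1 + c)
(j(-10) + T(-7, -2))*Z(-2) = ((-10)**2 + (-2 - 7))*((3 - 2)/(-1 - 2)) = (100 - 9)*(1/(-3)) = 91*(-1/3*1) = 91*(-1/3) = -91/3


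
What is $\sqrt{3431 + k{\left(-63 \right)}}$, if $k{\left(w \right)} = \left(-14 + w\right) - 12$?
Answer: $\sqrt{3342} \approx 57.81$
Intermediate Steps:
$k{\left(w \right)} = -26 + w$
$\sqrt{3431 + k{\left(-63 \right)}} = \sqrt{3431 - 89} = \sqrt{3342}$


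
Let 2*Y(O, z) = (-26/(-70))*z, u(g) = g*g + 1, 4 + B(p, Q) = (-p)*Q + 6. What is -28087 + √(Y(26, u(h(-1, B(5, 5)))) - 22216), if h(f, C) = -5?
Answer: -28087 + I*√27208685/35 ≈ -28087.0 + 149.03*I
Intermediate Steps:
B(p, Q) = 2 - Q*p (B(p, Q) = -4 + ((-p)*Q + 6) = -4 + (-Q*p + 6) = -4 + (6 - Q*p) = 2 - Q*p)
u(g) = 1 + g² (u(g) = g² + 1 = 1 + g²)
Y(O, z) = 13*z/70 (Y(O, z) = ((-26/(-70))*z)/2 = ((-26*(-1/70))*z)/2 = (13*z/35)/2 = 13*z/70)
-28087 + √(Y(26, u(h(-1, B(5, 5)))) - 22216) = -28087 + √(13*(1 + (-5)²)/70 - 22216) = -28087 + √(13*(1 + 25)/70 - 22216) = -28087 + √((13/70)*26 - 22216) = -28087 + √(169/35 - 22216) = -28087 + √(-777391/35) = -28087 + I*√27208685/35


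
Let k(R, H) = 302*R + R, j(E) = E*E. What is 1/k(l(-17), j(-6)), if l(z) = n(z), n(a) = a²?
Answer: 1/87567 ≈ 1.1420e-5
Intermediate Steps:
j(E) = E²
l(z) = z²
k(R, H) = 303*R
1/k(l(-17), j(-6)) = 1/(303*(-17)²) = 1/(303*289) = 1/87567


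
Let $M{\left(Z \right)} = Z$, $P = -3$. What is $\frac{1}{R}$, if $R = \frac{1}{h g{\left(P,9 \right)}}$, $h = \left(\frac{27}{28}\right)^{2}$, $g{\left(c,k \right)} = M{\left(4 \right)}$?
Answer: $\frac{729}{196} \approx 3.7194$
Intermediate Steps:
$g{\left(c,k \right)} = 4$
$h = \frac{729}{784}$ ($h = \left(27 \cdot \frac{1}{28}\right)^{2} = \left(\frac{27}{28}\right)^{2} = \frac{729}{784} \approx 0.92985$)
$R = \frac{196}{729}$ ($R = \frac{1}{\frac{729}{784} \cdot 4} = \frac{784}{729} \cdot \frac{1}{4} = \frac{196}{729} \approx 0.26886$)
$\frac{1}{R} = \frac{1}{\frac{196}{729}} = \frac{729}{196}$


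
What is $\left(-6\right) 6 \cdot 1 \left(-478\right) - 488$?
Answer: $16720$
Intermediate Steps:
$\left(-6\right) 6 \cdot 1 \left(-478\right) - 488 = \left(-36\right) 1 \left(-478\right) - 488 = \left(-36\right) \left(-478\right) - 488 = 17208 - 488 = 16720$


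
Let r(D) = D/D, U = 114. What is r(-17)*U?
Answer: 114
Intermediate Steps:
r(D) = 1
r(-17)*U = 1*114 = 114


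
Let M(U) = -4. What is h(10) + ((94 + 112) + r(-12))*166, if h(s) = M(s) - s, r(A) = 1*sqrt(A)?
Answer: 34182 + 332*I*sqrt(3) ≈ 34182.0 + 575.04*I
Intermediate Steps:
r(A) = sqrt(A)
h(s) = -4 - s
h(10) + ((94 + 112) + r(-12))*166 = (-4 - 1*10) + ((94 + 112) + sqrt(-12))*166 = (-4 - 10) + (206 + 2*I*sqrt(3))*166 = -14 + (34196 + 332*I*sqrt(3)) = 34182 + 332*I*sqrt(3)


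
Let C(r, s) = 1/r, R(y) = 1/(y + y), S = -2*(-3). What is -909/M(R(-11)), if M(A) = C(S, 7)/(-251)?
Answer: 1368954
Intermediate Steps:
S = 6
R(y) = 1/(2*y)
M(A) = -1/1506 (M(A) = 1/(6*(-251)) = (⅙)*(-1/251) = -1/1506)
-909/M(R(-11)) = -909/(-1/1506) = -909*(-1506) = 1368954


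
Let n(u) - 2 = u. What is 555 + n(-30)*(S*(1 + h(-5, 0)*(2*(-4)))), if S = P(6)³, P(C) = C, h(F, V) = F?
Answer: -247413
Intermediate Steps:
n(u) = 2 + u
S = 216 (S = 6³ = 216)
555 + n(-30)*(S*(1 + h(-5, 0)*(2*(-4)))) = 555 + (2 - 30)*(216*(1 - 10*(-4))) = 555 - 6048*(1 - 5*(-8)) = 555 - 6048*(1 + 40) = 555 - 6048*41 = 555 - 28*8856 = 555 - 247968 = -247413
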